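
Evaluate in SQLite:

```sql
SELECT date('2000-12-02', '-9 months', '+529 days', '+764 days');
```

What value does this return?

Adding -9 months to 2000-12-02 gives 2000-03-02.
Applying '+529 days' to 2000-03-02: counting 529 days forward gives 2001-08-13.
Applying '+764 days' to 2001-08-13: counting 764 days forward gives 2003-09-16.

2003-09-16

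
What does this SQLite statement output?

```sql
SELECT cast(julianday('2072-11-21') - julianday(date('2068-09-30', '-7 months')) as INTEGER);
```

1726

Adding -7 months to 2068-09-30 targets 2068-02-30. February 2068 has only 29 days, so SQLite normalizes the 1-day overflow forward to 2068-03-01.
30 days remain in March 2068 after the 1st (31 − 1).
Full months from April 2068 through October 2072 contribute their day counts.
Then 21 days into November 2072.
Total: 30 + 30 + 31 + 30 + 31 + 31 + 30 + 31 + 30 + 31 + 31 + 28 + 31 + 30 + 31 + 30 + 31 + 31 + 30 + 31 + 30 + 31 + 31 + 28 + 31 + 30 + 31 + 30 + 31 + 31 + 30 + 31 + 30 + 31 + 31 + 28 + 31 + 30 + 31 + 30 + 31 + 31 + 30 + 31 + 30 + 31 + 31 + 29 + 31 + 30 + 31 + 30 + 31 + 31 + 30 + 31 + 21 = 1726.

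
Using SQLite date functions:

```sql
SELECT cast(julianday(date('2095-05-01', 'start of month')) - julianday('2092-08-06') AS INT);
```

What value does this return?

998

`start of month` rewinds 2095-05-01 to 2095-05-01.
25 days remain in August 2092 after the 6th (31 − 6).
Full months from September 2092 through April 2095 contribute their day counts.
Then 1 day into May 2095.
Total: 25 + 30 + 31 + 30 + 31 + 31 + 28 + 31 + 30 + 31 + 30 + 31 + 31 + 30 + 31 + 30 + 31 + 31 + 28 + 31 + 30 + 31 + 30 + 31 + 31 + 30 + 31 + 30 + 31 + 31 + 28 + 31 + 30 + 1 = 998.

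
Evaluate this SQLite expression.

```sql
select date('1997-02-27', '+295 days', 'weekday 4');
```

Applying '+295 days' to 1997-02-27: counting 295 days forward gives 1997-12-19.
`weekday 4` advances to the next Thursday; 1997-12-19 is a Friday, so it moves forward to 1997-12-25.

1997-12-25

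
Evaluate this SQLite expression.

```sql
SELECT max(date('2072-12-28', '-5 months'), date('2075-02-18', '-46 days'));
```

2075-01-03

date('2072-12-28', '-5 months') → 2072-07-28.
date('2075-02-18', '-46 days') → 2075-01-03.
Later of the two is 2075-01-03.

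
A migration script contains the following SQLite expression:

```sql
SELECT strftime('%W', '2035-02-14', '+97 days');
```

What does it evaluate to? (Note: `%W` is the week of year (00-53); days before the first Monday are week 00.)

21

First apply '+97 days': 2035-02-14 → 2035-05-22.
2035-05-22 is a Tuesday. SQLite's %W counts Mondays since the year started; the result is 21.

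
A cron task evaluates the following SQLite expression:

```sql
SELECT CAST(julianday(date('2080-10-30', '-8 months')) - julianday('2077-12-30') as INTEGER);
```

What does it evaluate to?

Adding -8 months to 2080-10-30 targets 2080-02-30. February 2080 has only 29 days, so SQLite normalizes the 1-day overflow forward to 2080-03-01.
1 day remains in December 2077 after the 30th (31 − 30).
Full months from January 2078 through February 2080 contribute their day counts.
Then 1 day into March 2080.
Total: 1 + 31 + 28 + 31 + 30 + 31 + 30 + 31 + 31 + 30 + 31 + 30 + 31 + 31 + 28 + 31 + 30 + 31 + 30 + 31 + 31 + 30 + 31 + 30 + 31 + 31 + 29 + 1 = 792.

792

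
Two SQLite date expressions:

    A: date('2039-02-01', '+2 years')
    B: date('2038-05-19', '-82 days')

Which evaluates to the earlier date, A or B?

B

A = 2041-02-01.
B = 2038-02-26.
B is earlier.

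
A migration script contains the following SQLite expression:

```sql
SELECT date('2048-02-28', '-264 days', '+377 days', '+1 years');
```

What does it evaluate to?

2049-06-20

Applying '-264 days' to 2048-02-28: counting 264 days back gives 2047-06-09.
Applying '+377 days' to 2047-06-09: counting 377 days forward gives 2048-06-20.
Adding +1 year to 2048-06-20 gives 2049-06-20.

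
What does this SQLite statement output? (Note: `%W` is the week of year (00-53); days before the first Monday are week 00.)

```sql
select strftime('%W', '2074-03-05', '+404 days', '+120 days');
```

First apply '+404 days', '+120 days': 2074-03-05 → 2075-08-11.
2075-08-11 is a Sunday. SQLite's %W counts Mondays since the year started; the result is 31.

31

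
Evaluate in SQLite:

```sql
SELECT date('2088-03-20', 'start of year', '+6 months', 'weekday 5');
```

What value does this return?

2088-07-02

`start of year` rewinds 2088-03-20 to 2088-01-01.
Adding +6 months to 2088-01-01 gives 2088-07-01.
`weekday 5` advances to the next Friday; 2088-07-01 is a Thursday, so it moves forward to 2088-07-02.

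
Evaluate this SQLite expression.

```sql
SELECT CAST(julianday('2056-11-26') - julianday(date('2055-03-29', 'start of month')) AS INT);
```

636

`start of month` rewinds 2055-03-29 to 2055-03-01.
30 days remain in March 2055 after the 1st (31 − 1).
Full months from April 2055 through October 2056 contribute their day counts.
Then 26 days into November 2056.
Total: 30 + 30 + 31 + 30 + 31 + 31 + 30 + 31 + 30 + 31 + 31 + 29 + 31 + 30 + 31 + 30 + 31 + 31 + 30 + 31 + 26 = 636.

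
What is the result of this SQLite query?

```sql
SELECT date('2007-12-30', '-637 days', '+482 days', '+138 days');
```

2007-12-13

Applying '-637 days' to 2007-12-30: counting 637 days back gives 2006-04-02.
Applying '+482 days' to 2006-04-02: counting 482 days forward gives 2007-07-28.
Applying '+138 days' to 2007-07-28: counting 138 days forward gives 2007-12-13.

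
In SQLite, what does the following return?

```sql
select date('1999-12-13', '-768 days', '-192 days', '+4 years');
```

Applying '-768 days' to 1999-12-13: counting 768 days back gives 1997-11-05.
Applying '-192 days' to 1997-11-05: counting 192 days back gives 1997-04-27.
Adding +4 years to 1997-04-27 gives 2001-04-27.

2001-04-27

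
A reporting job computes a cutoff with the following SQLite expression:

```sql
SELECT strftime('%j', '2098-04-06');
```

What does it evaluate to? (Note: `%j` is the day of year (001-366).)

096

Day-of-year for 2098-04-06: days since 2098-01-01 inclusive = 96, zero-padded to 096.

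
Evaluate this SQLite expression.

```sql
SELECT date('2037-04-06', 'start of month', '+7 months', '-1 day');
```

2037-10-31

`start of month` rewinds 2037-04-06 to 2037-04-01.
Adding +7 months to 2037-04-01 gives 2037-11-01.
Going back 1 day from 2037-11-01 reaches 2037-10-31 (last day of October, 31 days).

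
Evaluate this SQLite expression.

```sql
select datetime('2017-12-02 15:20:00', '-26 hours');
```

2017-12-01 13:20:00

-26 hours from 2017-12-02 15:20:00 is 2017-12-01 13:20:00 (crosses midnight).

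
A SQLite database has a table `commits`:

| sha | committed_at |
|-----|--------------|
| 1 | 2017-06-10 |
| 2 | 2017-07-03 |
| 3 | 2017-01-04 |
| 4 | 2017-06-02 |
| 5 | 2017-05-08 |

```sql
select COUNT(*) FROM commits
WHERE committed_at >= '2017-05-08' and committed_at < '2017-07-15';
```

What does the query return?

Rows in [2017-05-08, 2017-07-15): 2017-06-10, 2017-07-03, 2017-06-02, 2017-05-08 → 4 rows.

4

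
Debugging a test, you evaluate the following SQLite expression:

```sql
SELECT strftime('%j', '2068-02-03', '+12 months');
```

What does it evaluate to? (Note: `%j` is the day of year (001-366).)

First apply '+12 months': 2068-02-03 → 2069-02-03.
Day-of-year for 2069-02-03: days since 2069-01-01 inclusive = 34, zero-padded to 034.

034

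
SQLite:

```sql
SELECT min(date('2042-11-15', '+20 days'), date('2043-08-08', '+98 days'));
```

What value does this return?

2042-12-05

date('2042-11-15', '+20 days') → 2042-12-05.
date('2043-08-08', '+98 days') → 2043-11-14.
Earlier of the two is 2042-12-05.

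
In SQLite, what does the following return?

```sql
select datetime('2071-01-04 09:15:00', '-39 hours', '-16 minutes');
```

-39 hours from 2071-01-04 09:15:00 is 2071-01-02 18:15:00 (crosses midnight).
-16 minutes from 2071-01-02 18:15:00 is 2071-01-02 17:59:00.

2071-01-02 17:59:00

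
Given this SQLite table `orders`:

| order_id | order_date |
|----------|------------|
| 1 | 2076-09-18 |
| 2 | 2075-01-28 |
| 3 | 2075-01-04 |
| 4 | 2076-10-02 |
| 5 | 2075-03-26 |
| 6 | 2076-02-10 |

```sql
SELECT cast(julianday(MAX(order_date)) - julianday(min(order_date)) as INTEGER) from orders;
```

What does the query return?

MIN = 2075-01-04, MAX = 2076-10-02.
27 days remain in January 2075 after the 4th (31 − 4).
Full months from February 2075 through September 2076 contribute their day counts.
Then 2 days into October 2076.
Total: 27 + 28 + 31 + 30 + 31 + 30 + 31 + 31 + 30 + 31 + 30 + 31 + 31 + 29 + 31 + 30 + 31 + 30 + 31 + 31 + 30 + 2 = 637.

637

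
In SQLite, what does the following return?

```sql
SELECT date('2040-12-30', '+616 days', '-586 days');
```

Applying '+616 days' to 2040-12-30: counting 616 days forward gives 2042-09-07.
Applying '-586 days' to 2042-09-07: counting 586 days back gives 2041-01-29.

2041-01-29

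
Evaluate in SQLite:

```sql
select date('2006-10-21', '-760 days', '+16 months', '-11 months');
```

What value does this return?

Applying '-760 days' to 2006-10-21: counting 760 days back gives 2004-09-21.
Adding +16 months to 2004-09-21 gives 2006-01-21.
Adding -11 months to 2006-01-21 gives 2005-02-21.

2005-02-21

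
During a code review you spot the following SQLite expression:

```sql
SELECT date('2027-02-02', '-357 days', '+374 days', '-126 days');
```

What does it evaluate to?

2026-10-16

Applying '-357 days' to 2027-02-02: counting 357 days back gives 2026-02-10.
Applying '+374 days' to 2026-02-10: counting 374 days forward gives 2027-02-19.
Applying '-126 days' to 2027-02-19: counting 126 days back gives 2026-10-16.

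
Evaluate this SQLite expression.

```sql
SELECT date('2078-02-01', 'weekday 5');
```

`weekday 5` advances to the next Friday; 2078-02-01 is a Tuesday, so it moves forward to 2078-02-04.

2078-02-04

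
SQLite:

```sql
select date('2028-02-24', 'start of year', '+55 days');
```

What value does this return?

`start of year` rewinds 2028-02-24 to 2028-01-01.
Applying '+55 days' to 2028-01-01: counting 55 days forward gives 2028-02-25.

2028-02-25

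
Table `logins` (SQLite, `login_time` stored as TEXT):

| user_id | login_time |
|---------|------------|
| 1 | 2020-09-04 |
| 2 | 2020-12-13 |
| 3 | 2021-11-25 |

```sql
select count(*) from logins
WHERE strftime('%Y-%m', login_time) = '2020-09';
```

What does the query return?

1

Rows with year-month 2020-09: 2020-09-04 → 1.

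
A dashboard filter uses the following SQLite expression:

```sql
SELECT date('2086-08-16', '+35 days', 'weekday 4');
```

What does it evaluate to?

2086-09-26

August 2086 has 31 days; 15 remain after the 16th, so 16 days reach 2086-09-01.
Advancing 19 more days within September lands on 2086-09-20.
`weekday 4` advances to the next Thursday; 2086-09-20 is a Friday, so it moves forward to 2086-09-26.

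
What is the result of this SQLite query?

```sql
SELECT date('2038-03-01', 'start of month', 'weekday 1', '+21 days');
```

`start of month` rewinds 2038-03-01 to 2038-03-01.
`weekday 1` advances to the next Monday; 2038-03-01 is already a Monday, so it stays at 2038-03-01.
Advancing 21 more days within March lands on 2038-03-22.

2038-03-22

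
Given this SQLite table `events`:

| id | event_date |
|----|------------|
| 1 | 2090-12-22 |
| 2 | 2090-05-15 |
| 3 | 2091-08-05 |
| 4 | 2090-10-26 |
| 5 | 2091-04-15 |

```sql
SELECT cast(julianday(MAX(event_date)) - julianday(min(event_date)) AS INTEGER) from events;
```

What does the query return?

MIN = 2090-05-15, MAX = 2091-08-05.
16 days remain in May 2090 after the 15th (31 − 15).
Full months from June 2090 through July 2091 contribute their day counts.
Then 5 days into August 2091.
Total: 16 + 30 + 31 + 31 + 30 + 31 + 30 + 31 + 31 + 28 + 31 + 30 + 31 + 30 + 31 + 5 = 447.

447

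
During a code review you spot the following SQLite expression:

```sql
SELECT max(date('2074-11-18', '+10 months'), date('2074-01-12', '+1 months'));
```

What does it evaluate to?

2075-09-18

date('2074-11-18', '+10 months') → 2075-09-18.
date('2074-01-12', '+1 months') → 2074-02-12.
Later of the two is 2075-09-18.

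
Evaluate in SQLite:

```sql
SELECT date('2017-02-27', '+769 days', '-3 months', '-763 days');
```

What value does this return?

2016-12-05

Applying '+769 days' to 2017-02-27: counting 769 days forward gives 2019-04-07.
Adding -3 months to 2019-04-07 gives 2019-01-07.
Applying '-763 days' to 2019-01-07: counting 763 days back gives 2016-12-05.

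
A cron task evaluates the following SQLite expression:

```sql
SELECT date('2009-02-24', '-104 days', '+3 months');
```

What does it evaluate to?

Applying '-104 days' to 2009-02-24: counting 104 days back gives 2008-11-12.
Adding +3 months to 2008-11-12 gives 2009-02-12.

2009-02-12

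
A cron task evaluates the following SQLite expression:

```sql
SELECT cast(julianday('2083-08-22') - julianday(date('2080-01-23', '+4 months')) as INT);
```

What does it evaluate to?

1186

Adding +4 months to 2080-01-23 gives 2080-05-23.
8 days remain in May 2080 after the 23rd (31 − 23).
Full months from June 2080 through July 2083 contribute their day counts.
Then 22 days into August 2083.
Total: 8 + 30 + 31 + 31 + 30 + 31 + 30 + 31 + 31 + 28 + 31 + 30 + 31 + 30 + 31 + 31 + 30 + 31 + 30 + 31 + 31 + 28 + 31 + 30 + 31 + 30 + 31 + 31 + 30 + 31 + 30 + 31 + 31 + 28 + 31 + 30 + 31 + 30 + 31 + 22 = 1186.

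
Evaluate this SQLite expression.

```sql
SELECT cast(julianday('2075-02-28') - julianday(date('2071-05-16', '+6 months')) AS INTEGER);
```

1200

Adding +6 months to 2071-05-16 gives 2071-11-16.
14 days remain in November 2071 after the 16th (30 − 16).
Full months from December 2071 through January 2075 contribute their day counts.
Then 28 days into February 2075.
Total: 14 + 31 + 31 + 29 + 31 + 30 + 31 + 30 + 31 + 31 + 30 + 31 + 30 + 31 + 31 + 28 + 31 + 30 + 31 + 30 + 31 + 31 + 30 + 31 + 30 + 31 + 31 + 28 + 31 + 30 + 31 + 30 + 31 + 31 + 30 + 31 + 30 + 31 + 31 + 28 = 1200.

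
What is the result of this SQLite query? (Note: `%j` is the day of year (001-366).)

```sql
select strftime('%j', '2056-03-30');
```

090

Day-of-year for 2056-03-30: days since 2056-01-01 inclusive = 90, zero-padded to 090.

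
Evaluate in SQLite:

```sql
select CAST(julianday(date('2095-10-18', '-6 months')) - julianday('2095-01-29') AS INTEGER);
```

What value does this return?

Adding -6 months to 2095-10-18 gives 2095-04-18.
2 days remain in January 2095 after the 29th (31 − 29).
February 2095: 28 days.
March 2095: 31 days.
Then 18 days into April 2095.
Total: 2 + 28 + 31 + 18 = 79.

79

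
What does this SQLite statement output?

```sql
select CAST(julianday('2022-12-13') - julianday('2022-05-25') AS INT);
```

6 days remain in May 2022 after the 25th (31 − 25).
Full months from June 2022 through November 2022 contribute their day counts.
Then 13 days into December 2022.
Total: 6 + 30 + 31 + 31 + 30 + 31 + 30 + 13 = 202.

202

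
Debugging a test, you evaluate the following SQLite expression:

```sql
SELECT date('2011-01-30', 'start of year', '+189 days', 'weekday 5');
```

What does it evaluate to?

`start of year` rewinds 2011-01-30 to 2011-01-01.
Applying '+189 days' to 2011-01-01: counting 189 days forward gives 2011-07-09.
`weekday 5` advances to the next Friday; 2011-07-09 is a Saturday, so it moves forward to 2011-07-15.

2011-07-15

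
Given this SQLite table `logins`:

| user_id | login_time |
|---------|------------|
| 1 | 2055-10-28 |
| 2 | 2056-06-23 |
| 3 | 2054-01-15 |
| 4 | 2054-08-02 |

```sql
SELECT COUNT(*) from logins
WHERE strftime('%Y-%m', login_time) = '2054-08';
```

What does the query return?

1

Rows with year-month 2054-08: 2054-08-02 → 1.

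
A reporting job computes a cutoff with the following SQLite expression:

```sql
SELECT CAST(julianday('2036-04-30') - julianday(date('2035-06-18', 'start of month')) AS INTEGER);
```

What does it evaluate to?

334

`start of month` rewinds 2035-06-18 to 2035-06-01.
29 days remain in June 2035 after the 1st (30 − 1).
Full months from July 2035 through March 2036 contribute their day counts.
Then 30 days into April 2036.
Total: 29 + 31 + 31 + 30 + 31 + 30 + 31 + 31 + 29 + 31 + 30 = 334.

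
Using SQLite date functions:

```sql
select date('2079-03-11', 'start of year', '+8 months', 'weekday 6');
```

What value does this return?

2079-09-02

`start of year` rewinds 2079-03-11 to 2079-01-01.
Adding +8 months to 2079-01-01 gives 2079-09-01.
`weekday 6` advances to the next Saturday; 2079-09-01 is a Friday, so it moves forward to 2079-09-02.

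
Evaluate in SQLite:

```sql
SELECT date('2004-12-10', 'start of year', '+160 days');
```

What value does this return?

2004-06-09

`start of year` rewinds 2004-12-10 to 2004-01-01.
Applying '+160 days' to 2004-01-01: counting 160 days forward gives 2004-06-09.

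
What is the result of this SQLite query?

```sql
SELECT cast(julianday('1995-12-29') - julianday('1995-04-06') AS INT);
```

24 days remain in April 1995 after the 6th (30 − 6).
Full months from May 1995 through November 1995 contribute their day counts.
Then 29 days into December 1995.
Total: 24 + 31 + 30 + 31 + 31 + 30 + 31 + 30 + 29 = 267.

267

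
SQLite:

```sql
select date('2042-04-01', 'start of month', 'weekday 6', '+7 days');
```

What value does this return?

2042-04-12

`start of month` rewinds 2042-04-01 to 2042-04-01.
`weekday 6` advances to the next Saturday; 2042-04-01 is a Tuesday, so it moves forward to 2042-04-05.
Advancing 7 more days within April lands on 2042-04-12.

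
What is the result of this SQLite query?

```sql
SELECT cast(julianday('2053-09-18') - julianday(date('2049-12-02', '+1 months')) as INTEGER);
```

Adding +1 month to 2049-12-02 gives 2050-01-02.
29 days remain in January 2050 after the 2nd (31 − 2).
Full months from February 2050 through August 2053 contribute their day counts.
Then 18 days into September 2053.
Total: 29 + 28 + 31 + 30 + 31 + 30 + 31 + 31 + 30 + 31 + 30 + 31 + 31 + 28 + 31 + 30 + 31 + 30 + 31 + 31 + 30 + 31 + 30 + 31 + 31 + 29 + 31 + 30 + 31 + 30 + 31 + 31 + 30 + 31 + 30 + 31 + 31 + 28 + 31 + 30 + 31 + 30 + 31 + 31 + 18 = 1355.

1355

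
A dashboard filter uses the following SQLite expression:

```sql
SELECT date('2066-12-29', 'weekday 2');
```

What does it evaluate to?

2067-01-04

`weekday 2` advances to the next Tuesday; 2066-12-29 is a Wednesday, so it moves forward to 2067-01-04.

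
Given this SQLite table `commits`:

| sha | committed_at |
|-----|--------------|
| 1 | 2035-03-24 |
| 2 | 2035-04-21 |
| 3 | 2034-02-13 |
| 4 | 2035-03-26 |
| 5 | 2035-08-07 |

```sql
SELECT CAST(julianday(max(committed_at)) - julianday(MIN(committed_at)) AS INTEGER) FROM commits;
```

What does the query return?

540

MIN = 2034-02-13, MAX = 2035-08-07.
15 days remain in February 2034 after the 13th (28 − 13).
Full months from March 2034 through July 2035 contribute their day counts.
Then 7 days into August 2035.
Total: 15 + 31 + 30 + 31 + 30 + 31 + 31 + 30 + 31 + 30 + 31 + 31 + 28 + 31 + 30 + 31 + 30 + 31 + 7 = 540.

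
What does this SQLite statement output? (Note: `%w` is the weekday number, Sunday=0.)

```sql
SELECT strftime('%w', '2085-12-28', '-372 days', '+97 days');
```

First apply '-372 days', '+97 days': 2085-12-28 → 2085-03-28.
2085-03-28 is a Wednesday; with Sunday=0 that is 3.

3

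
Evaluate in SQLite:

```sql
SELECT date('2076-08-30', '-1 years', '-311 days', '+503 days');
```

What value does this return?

Adding -1 year to 2076-08-30 gives 2075-08-30.
Applying '-311 days' to 2075-08-30: counting 311 days back gives 2074-10-23.
Applying '+503 days' to 2074-10-23: counting 503 days forward gives 2076-03-09.

2076-03-09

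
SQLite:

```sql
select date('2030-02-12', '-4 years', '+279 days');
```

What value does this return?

2026-11-18

Adding -4 years to 2030-02-12 gives 2026-02-12.
Applying '+279 days' to 2026-02-12: counting 279 days forward gives 2026-11-18.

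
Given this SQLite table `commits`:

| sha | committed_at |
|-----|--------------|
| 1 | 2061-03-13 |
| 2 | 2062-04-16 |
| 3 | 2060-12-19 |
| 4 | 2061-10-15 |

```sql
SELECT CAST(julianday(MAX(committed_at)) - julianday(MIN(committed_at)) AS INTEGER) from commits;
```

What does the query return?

483

MIN = 2060-12-19, MAX = 2062-04-16.
12 days remain in December 2060 after the 19th (31 − 19).
Full months from January 2061 through March 2062 contribute their day counts.
Then 16 days into April 2062.
Total: 12 + 31 + 28 + 31 + 30 + 31 + 30 + 31 + 31 + 30 + 31 + 30 + 31 + 31 + 28 + 31 + 16 = 483.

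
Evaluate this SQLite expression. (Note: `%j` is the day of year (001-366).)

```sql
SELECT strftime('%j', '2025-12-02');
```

Day-of-year for 2025-12-02: days since 2025-01-01 inclusive = 336, zero-padded to 336.

336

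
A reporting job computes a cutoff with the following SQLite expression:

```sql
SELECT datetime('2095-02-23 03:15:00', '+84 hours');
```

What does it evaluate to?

2095-02-26 15:15:00

+84 hours from 2095-02-23 03:15:00 is 2095-02-26 15:15:00 (crosses midnight).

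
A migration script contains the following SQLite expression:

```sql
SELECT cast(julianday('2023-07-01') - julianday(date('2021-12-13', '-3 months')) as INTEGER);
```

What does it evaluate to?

656

Adding -3 months to 2021-12-13 gives 2021-09-13.
17 days remain in September 2021 after the 13th (30 − 13).
Full months from October 2021 through June 2023 contribute their day counts.
Then 1 day into July 2023.
Total: 17 + 31 + 30 + 31 + 31 + 28 + 31 + 30 + 31 + 30 + 31 + 31 + 30 + 31 + 30 + 31 + 31 + 28 + 31 + 30 + 31 + 30 + 1 = 656.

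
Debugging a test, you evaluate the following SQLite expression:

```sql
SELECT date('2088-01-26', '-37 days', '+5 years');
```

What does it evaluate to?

2092-12-20

Going back 26 days from 2088-01-26 reaches 2087-12-31 (last day of December, 31 days).
Going back 11 days within December lands on 2087-12-20.
Adding +5 years to 2087-12-20 gives 2092-12-20.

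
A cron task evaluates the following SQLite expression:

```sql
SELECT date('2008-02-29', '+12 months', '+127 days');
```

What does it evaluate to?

2009-07-06

Adding +12 months to 2008-02-29 targets 2009-02-29. February 2009 has only 28 days, so SQLite normalizes the 1-day overflow forward to 2009-03-01.
Applying '+127 days' to 2009-03-01: counting 127 days forward gives 2009-07-06.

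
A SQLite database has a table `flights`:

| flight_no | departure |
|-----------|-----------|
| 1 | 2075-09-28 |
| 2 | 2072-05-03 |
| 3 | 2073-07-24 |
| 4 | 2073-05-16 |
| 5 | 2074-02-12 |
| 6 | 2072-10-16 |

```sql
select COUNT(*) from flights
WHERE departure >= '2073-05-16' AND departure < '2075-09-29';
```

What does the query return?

4

Rows in [2073-05-16, 2075-09-29): 2075-09-28, 2073-07-24, 2073-05-16, 2074-02-12 → 4 rows.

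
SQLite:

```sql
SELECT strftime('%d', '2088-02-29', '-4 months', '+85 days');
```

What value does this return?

22

First apply '-4 months', '+85 days': 2088-02-29 → 2088-01-22.
`%d` extracts the 2-digit day of month: 22.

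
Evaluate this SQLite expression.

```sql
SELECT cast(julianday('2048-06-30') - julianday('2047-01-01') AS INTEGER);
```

546

30 days remain in January 2047 after the 1st (31 − 1).
Full months from February 2047 through May 2048 contribute their day counts.
Then 30 days into June 2048.
Total: 30 + 28 + 31 + 30 + 31 + 30 + 31 + 31 + 30 + 31 + 30 + 31 + 31 + 29 + 31 + 30 + 31 + 30 = 546.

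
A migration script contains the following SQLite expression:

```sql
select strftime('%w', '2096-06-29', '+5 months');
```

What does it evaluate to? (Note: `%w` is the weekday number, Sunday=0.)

First apply '+5 months': 2096-06-29 → 2096-11-29.
2096-11-29 is a Thursday; with Sunday=0 that is 4.

4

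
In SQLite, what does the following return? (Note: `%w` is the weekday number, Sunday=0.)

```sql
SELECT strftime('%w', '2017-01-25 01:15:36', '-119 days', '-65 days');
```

1

First apply '-119 days', '-65 days': 2017-01-25 01:15:36 → 2016-07-25 01:15:36.
2016-07-25 is a Monday; with Sunday=0 that is 1.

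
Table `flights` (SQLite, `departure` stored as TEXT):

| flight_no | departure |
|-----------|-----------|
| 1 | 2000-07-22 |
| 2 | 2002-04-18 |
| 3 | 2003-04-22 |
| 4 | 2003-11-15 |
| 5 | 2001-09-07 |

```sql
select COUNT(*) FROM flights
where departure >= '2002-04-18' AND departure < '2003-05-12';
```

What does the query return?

2

Rows in [2002-04-18, 2003-05-12): 2002-04-18, 2003-04-22 → 2 rows.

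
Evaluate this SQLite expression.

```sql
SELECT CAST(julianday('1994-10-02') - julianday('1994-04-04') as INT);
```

181

26 days remain in April 1994 after the 4th (30 − 4).
May 1994: 31 days.
June 1994: 30 days.
July 1994: 31 days.
August 1994: 31 days.
September 1994: 30 days.
Then 2 days into October 1994.
Total: 26 + 31 + 30 + 31 + 31 + 30 + 2 = 181.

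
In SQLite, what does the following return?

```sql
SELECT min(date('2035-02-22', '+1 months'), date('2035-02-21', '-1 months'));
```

2035-01-21

date('2035-02-22', '+1 months') → 2035-03-22.
date('2035-02-21', '-1 months') → 2035-01-21.
Earlier of the two is 2035-01-21.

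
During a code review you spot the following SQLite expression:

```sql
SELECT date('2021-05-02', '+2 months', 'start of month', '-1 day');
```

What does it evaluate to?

2021-06-30

Adding +2 months to 2021-05-02 gives 2021-07-02.
`start of month` rewinds 2021-07-02 to 2021-07-01.
Going back 1 day from 2021-07-01 reaches 2021-06-30 (last day of June, 30 days).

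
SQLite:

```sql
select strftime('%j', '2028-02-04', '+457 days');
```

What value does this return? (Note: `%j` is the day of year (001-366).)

126

First apply '+457 days': 2028-02-04 → 2029-05-06.
Day-of-year for 2029-05-06: days since 2029-01-01 inclusive = 126, zero-padded to 126.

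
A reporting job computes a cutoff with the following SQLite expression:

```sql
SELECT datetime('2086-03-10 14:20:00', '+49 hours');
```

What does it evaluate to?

2086-03-12 15:20:00

+49 hours from 2086-03-10 14:20:00 is 2086-03-12 15:20:00 (crosses midnight).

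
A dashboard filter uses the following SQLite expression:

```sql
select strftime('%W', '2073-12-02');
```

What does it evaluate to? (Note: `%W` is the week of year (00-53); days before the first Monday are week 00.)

2073-12-02 is a Saturday. SQLite's %W counts Mondays since the year started; the result is 48.

48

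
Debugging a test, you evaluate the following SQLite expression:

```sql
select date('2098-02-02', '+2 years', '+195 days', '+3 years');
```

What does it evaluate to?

2103-08-16

Adding +2 years to 2098-02-02 gives 2100-02-02.
Applying '+195 days' to 2100-02-02: counting 195 days forward gives 2100-08-16.
Adding +3 years to 2100-08-16 gives 2103-08-16.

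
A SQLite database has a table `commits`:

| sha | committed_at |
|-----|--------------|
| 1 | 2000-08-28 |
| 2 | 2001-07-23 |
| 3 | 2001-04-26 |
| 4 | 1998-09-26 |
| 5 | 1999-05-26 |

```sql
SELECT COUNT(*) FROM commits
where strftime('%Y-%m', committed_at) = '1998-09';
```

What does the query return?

1

Rows with year-month 1998-09: 1998-09-26 → 1.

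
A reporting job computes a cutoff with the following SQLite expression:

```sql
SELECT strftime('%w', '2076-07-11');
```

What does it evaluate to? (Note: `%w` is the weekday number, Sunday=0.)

2076-07-11 is a Saturday; with Sunday=0 that is 6.

6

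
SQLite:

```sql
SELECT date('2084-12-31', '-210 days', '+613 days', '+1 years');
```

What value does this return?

Applying '-210 days' to 2084-12-31: counting 210 days back gives 2084-06-04.
Applying '+613 days' to 2084-06-04: counting 613 days forward gives 2086-02-07.
Adding +1 year to 2086-02-07 gives 2087-02-07.

2087-02-07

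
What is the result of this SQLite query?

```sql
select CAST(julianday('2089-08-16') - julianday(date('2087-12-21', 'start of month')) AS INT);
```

624

`start of month` rewinds 2087-12-21 to 2087-12-01.
30 days remain in December 2087 after the 1st (31 − 1).
Full months from January 2088 through July 2089 contribute their day counts.
Then 16 days into August 2089.
Total: 30 + 31 + 29 + 31 + 30 + 31 + 30 + 31 + 31 + 30 + 31 + 30 + 31 + 31 + 28 + 31 + 30 + 31 + 30 + 31 + 16 = 624.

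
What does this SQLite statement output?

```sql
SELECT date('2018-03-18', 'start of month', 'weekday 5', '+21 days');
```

`start of month` rewinds 2018-03-18 to 2018-03-01.
`weekday 5` advances to the next Friday; 2018-03-01 is a Thursday, so it moves forward to 2018-03-02.
Advancing 21 more days within March lands on 2018-03-23.

2018-03-23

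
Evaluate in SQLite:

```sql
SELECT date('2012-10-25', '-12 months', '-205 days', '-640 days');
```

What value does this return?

2009-07-02

Adding -12 months to 2012-10-25 gives 2011-10-25.
Applying '-205 days' to 2011-10-25: counting 205 days back gives 2011-04-03.
Applying '-640 days' to 2011-04-03: counting 640 days back gives 2009-07-02.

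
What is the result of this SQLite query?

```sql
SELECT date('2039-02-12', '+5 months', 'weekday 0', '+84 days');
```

2039-10-09

Adding +5 months to 2039-02-12 gives 2039-07-12.
`weekday 0` advances to the next Sunday; 2039-07-12 is a Tuesday, so it moves forward to 2039-07-17.
Applying '+84 days' to 2039-07-17: counting 84 days forward gives 2039-10-09.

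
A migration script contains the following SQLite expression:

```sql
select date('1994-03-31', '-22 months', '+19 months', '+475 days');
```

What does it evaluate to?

1995-04-20

Adding -22 months to 1994-03-31 gives 1992-05-31.
Adding +19 months to 1992-05-31 gives 1993-12-31.
Applying '+475 days' to 1993-12-31: counting 475 days forward gives 1995-04-20.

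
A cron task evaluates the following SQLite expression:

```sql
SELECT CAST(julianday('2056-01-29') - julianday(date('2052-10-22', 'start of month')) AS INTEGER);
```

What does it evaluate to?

`start of month` rewinds 2052-10-22 to 2052-10-01.
30 days remain in October 2052 after the 1st (31 − 1).
Full months from November 2052 through December 2055 contribute their day counts.
Then 29 days into January 2056.
Total: 30 + 30 + 31 + 31 + 28 + 31 + 30 + 31 + 30 + 31 + 31 + 30 + 31 + 30 + 31 + 31 + 28 + 31 + 30 + 31 + 30 + 31 + 31 + 30 + 31 + 30 + 31 + 31 + 28 + 31 + 30 + 31 + 30 + 31 + 31 + 30 + 31 + 30 + 31 + 29 = 1215.

1215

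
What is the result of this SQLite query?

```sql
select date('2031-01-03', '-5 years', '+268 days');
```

2026-09-28

Adding -5 years to 2031-01-03 gives 2026-01-03.
Applying '+268 days' to 2026-01-03: counting 268 days forward gives 2026-09-28.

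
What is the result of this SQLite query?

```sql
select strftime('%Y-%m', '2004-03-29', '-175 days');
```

2003-10

First apply '-175 days': 2004-03-29 → 2003-10-06.
`%Y-%m` extracts the year-month: 2003-10.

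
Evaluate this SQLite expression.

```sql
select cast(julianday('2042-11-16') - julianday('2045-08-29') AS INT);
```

-1017

14 days remain in November 2042 after the 16th (30 − 16).
Full months from December 2042 through July 2045 contribute their day counts.
Then 29 days into August 2045.
Total: 14 + 31 + 31 + 28 + 31 + 30 + 31 + 30 + 31 + 31 + 30 + 31 + 30 + 31 + 31 + 29 + 31 + 30 + 31 + 30 + 31 + 31 + 30 + 31 + 30 + 31 + 31 + 28 + 31 + 30 + 31 + 30 + 31 + 29 = 1017.
The subtraction is earlier − later, so the result is −1017 → -1017.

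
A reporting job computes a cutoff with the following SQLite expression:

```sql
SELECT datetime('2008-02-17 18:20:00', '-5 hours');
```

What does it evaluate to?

-5 hours from 2008-02-17 18:20:00 is 2008-02-17 13:20:00.

2008-02-17 13:20:00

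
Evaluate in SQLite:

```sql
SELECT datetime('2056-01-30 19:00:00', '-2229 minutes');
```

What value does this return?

2229 minutes = 37h 9m; -2229 minutes from 2056-01-30 19:00:00 is 2056-01-29 05:51:00 (crosses midnight).

2056-01-29 05:51:00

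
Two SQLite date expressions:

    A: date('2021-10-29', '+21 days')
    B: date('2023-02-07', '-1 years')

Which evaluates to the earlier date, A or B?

A = 2021-11-19.
B = 2022-02-07.
A is earlier.

A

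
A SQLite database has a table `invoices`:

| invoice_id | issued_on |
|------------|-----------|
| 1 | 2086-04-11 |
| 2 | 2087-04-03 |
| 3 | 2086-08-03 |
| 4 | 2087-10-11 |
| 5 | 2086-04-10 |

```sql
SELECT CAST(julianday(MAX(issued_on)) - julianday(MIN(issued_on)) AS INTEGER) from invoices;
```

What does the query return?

549

MIN = 2086-04-10, MAX = 2087-10-11.
20 days remain in April 2086 after the 10th (30 − 10).
Full months from May 2086 through September 2087 contribute their day counts.
Then 11 days into October 2087.
Total: 20 + 31 + 30 + 31 + 31 + 30 + 31 + 30 + 31 + 31 + 28 + 31 + 30 + 31 + 30 + 31 + 31 + 30 + 11 = 549.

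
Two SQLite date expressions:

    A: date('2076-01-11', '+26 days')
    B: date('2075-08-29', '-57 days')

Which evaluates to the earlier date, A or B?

B

A = 2076-02-06.
B = 2075-07-03.
B is earlier.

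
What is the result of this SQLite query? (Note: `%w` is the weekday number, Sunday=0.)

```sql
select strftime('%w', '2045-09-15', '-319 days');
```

First apply '-319 days': 2045-09-15 → 2044-10-31.
2044-10-31 is a Monday; with Sunday=0 that is 1.

1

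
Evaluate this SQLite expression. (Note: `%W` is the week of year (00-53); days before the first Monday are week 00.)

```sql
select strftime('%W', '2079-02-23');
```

08

2079-02-23 is a Thursday. SQLite's %W counts Mondays since the year started; the result is 08.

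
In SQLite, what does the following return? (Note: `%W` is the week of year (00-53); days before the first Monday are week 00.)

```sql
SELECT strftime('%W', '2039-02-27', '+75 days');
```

19

First apply '+75 days': 2039-02-27 → 2039-05-13.
2039-05-13 is a Friday. SQLite's %W counts Mondays since the year started; the result is 19.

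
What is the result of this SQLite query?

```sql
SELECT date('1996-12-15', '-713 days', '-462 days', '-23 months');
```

1991-10-27

Applying '-713 days' to 1996-12-15: counting 713 days back gives 1995-01-02.
Applying '-462 days' to 1995-01-02: counting 462 days back gives 1993-09-27.
Adding -23 months to 1993-09-27 gives 1991-10-27.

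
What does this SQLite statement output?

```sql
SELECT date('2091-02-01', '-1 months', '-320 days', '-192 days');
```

2089-08-07

Adding -1 month to 2091-02-01 gives 2091-01-01.
Applying '-320 days' to 2091-01-01: counting 320 days back gives 2090-02-15.
Applying '-192 days' to 2090-02-15: counting 192 days back gives 2089-08-07.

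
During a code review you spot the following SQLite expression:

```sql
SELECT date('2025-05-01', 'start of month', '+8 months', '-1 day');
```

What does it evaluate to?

2025-12-31

`start of month` rewinds 2025-05-01 to 2025-05-01.
Adding +8 months to 2025-05-01 gives 2026-01-01.
Going back 1 day from 2026-01-01 reaches 2025-12-31 (last day of December, 31 days).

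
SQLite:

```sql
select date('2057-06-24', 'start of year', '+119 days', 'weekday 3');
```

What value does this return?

`start of year` rewinds 2057-06-24 to 2057-01-01.
Applying '+119 days' to 2057-01-01: counting 119 days forward gives 2057-04-30.
`weekday 3` advances to the next Wednesday; 2057-04-30 is a Monday, so it moves forward to 2057-05-02.

2057-05-02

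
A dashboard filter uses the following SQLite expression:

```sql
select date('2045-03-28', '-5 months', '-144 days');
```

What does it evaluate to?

2044-06-06

Adding -5 months to 2045-03-28 gives 2044-10-28.
Applying '-144 days' to 2044-10-28: counting 144 days back gives 2044-06-06.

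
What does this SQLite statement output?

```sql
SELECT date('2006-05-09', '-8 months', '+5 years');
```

2010-09-09

Adding -8 months to 2006-05-09 gives 2005-09-09.
Adding +5 years to 2005-09-09 gives 2010-09-09.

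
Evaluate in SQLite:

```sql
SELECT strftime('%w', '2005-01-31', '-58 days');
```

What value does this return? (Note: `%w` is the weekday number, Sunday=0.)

First apply '-58 days': 2005-01-31 → 2004-12-04.
2004-12-04 is a Saturday; with Sunday=0 that is 6.

6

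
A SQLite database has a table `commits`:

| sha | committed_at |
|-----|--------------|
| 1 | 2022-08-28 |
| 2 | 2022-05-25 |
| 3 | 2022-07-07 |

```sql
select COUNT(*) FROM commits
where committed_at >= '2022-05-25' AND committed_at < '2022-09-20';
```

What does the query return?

3

Rows in [2022-05-25, 2022-09-20): 2022-08-28, 2022-05-25, 2022-07-07 → 3 rows.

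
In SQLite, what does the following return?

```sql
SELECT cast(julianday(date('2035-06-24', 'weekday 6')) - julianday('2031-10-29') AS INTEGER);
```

`weekday 6` advances to the next Saturday; 2035-06-24 is a Sunday, so it moves forward to 2035-06-30.
2 days remain in October 2031 after the 29th (31 − 29).
Full months from November 2031 through May 2035 contribute their day counts.
Then 30 days into June 2035.
Total: 2 + 30 + 31 + 31 + 29 + 31 + 30 + 31 + 30 + 31 + 31 + 30 + 31 + 30 + 31 + 31 + 28 + 31 + 30 + 31 + 30 + 31 + 31 + 30 + 31 + 30 + 31 + 31 + 28 + 31 + 30 + 31 + 30 + 31 + 31 + 30 + 31 + 30 + 31 + 31 + 28 + 31 + 30 + 31 + 30 = 1340.

1340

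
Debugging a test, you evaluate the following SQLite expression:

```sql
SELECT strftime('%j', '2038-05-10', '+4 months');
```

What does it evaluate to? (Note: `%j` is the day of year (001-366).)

253

First apply '+4 months': 2038-05-10 → 2038-09-10.
Day-of-year for 2038-09-10: days since 2038-01-01 inclusive = 253, zero-padded to 253.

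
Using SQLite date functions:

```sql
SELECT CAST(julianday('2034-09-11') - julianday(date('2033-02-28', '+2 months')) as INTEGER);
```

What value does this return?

Adding +2 months to 2033-02-28 gives 2033-04-28.
2 days remain in April 2033 after the 28th (30 − 28).
Full months from May 2033 through August 2034 contribute their day counts.
Then 11 days into September 2034.
Total: 2 + 31 + 30 + 31 + 31 + 30 + 31 + 30 + 31 + 31 + 28 + 31 + 30 + 31 + 30 + 31 + 31 + 11 = 501.

501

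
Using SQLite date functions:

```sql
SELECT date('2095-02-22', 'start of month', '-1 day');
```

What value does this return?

2095-01-31

`start of month` rewinds 2095-02-22 to 2095-02-01.
Going back 1 day from 2095-02-01 reaches 2095-01-31 (last day of January, 31 days).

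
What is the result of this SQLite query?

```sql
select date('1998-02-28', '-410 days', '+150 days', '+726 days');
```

1999-06-09

Applying '-410 days' to 1998-02-28: counting 410 days back gives 1997-01-14.
Applying '+150 days' to 1997-01-14: counting 150 days forward gives 1997-06-13.
Applying '+726 days' to 1997-06-13: counting 726 days forward gives 1999-06-09.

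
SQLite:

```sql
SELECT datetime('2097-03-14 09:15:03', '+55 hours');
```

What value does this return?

2097-03-16 16:15:03

+55 hours from 2097-03-14 09:15:03 is 2097-03-16 16:15:03 (crosses midnight).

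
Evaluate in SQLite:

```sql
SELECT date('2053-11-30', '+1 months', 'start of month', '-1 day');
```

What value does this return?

2053-11-30

Adding +1 month to 2053-11-30 gives 2053-12-30.
`start of month` rewinds 2053-12-30 to 2053-12-01.
Going back 1 day from 2053-12-01 reaches 2053-11-30 (last day of November, 30 days).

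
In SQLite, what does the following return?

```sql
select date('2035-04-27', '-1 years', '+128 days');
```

2034-09-02

Adding -1 year to 2035-04-27 gives 2034-04-27.
Applying '+128 days' to 2034-04-27: counting 128 days forward gives 2034-09-02.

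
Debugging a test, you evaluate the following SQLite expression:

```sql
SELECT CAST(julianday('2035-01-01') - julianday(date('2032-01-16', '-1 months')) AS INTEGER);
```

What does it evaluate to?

1112

Adding -1 month to 2032-01-16 gives 2031-12-16.
15 days remain in December 2031 after the 16th (31 − 16).
Full months from January 2032 through December 2034 contribute their day counts.
Then 1 day into January 2035.
Total: 15 + 31 + 29 + 31 + 30 + 31 + 30 + 31 + 31 + 30 + 31 + 30 + 31 + 31 + 28 + 31 + 30 + 31 + 30 + 31 + 31 + 30 + 31 + 30 + 31 + 31 + 28 + 31 + 30 + 31 + 30 + 31 + 31 + 30 + 31 + 30 + 31 + 1 = 1112.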